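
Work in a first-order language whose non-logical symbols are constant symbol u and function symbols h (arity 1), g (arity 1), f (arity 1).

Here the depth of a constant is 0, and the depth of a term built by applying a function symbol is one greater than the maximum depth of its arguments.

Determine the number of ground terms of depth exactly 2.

9

Let N_k = |{terms of depth ≤ k}|. Then N_0 = 1 and N_k = 1 + N_{k-1} + N_{k-1} + N_{k-1} for k ≥ 1 (one summand per function symbol, arity giving the exponent).
N_0 = 1
N_1 = 1 + 1 + 1 + 1 = 4
N_2 = 1 + 4 + 4 + 4 = 13
Terms of depth exactly 2: N_2 − N_1 = 13 − 4 = 9.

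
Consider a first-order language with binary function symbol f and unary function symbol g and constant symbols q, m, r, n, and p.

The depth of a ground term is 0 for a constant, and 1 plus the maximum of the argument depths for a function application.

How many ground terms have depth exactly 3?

If N_k denotes the number of depth-≤k ground terms, the 5 constants give N_0 = 5, and each function symbol of arity r contributes N_{k-1}^r new terms at level k: N_k = 5 + N_{k-1}^2 + N_{k-1}.
N_0 = 5
N_1 = 5 + 5^2 + 5 = 35
N_2 = 5 + 35^2 + 35 = 1265
N_3 = 5 + 1265^2 + 1265 = 1601495
Terms of depth exactly 3: N_3 − N_2 = 1601495 − 1265 = 1600230.

1600230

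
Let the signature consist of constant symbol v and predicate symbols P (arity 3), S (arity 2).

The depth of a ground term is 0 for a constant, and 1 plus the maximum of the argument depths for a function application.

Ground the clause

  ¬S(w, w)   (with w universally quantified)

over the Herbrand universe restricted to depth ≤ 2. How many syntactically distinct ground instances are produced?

1

Ground terms of depth ≤ 2:
  With no function symbols every ground term is a constant, so there is exactly 1 ground term at every depth bound.
  N_0 = 1
  N_1 = 1
  N_2 = 1
  Explicitly: v.
So there is exactly 1 ground term available for substitution.
The clause has 1 distinct variable (w), which appears in the body. In the free term algebra distinct substitutions yield syntactically distinct ground instances.
Number of ground instances = 1.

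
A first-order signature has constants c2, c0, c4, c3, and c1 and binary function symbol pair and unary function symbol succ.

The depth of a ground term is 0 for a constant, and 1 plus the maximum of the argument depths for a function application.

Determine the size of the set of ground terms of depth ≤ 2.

1265

Let N_k = |{terms of depth ≤ k}|. Then N_0 = 5 and N_k = 5 + N_{k-1}^2 + N_{k-1} for k ≥ 1 (one summand per function symbol, arity giving the exponent).
N_0 = 5
N_1 = 5 + 5^2 + 5 = 35
N_2 = 5 + 35^2 + 35 = 1265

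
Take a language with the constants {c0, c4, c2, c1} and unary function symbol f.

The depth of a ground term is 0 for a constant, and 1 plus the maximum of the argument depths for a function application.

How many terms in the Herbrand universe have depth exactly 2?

Let N_k count ground terms of depth at most k. Each non-constant term of depth ≤ k is some function symbol applied to depth-≤(k−1) arguments, giving N_k = 4 + N_{k-1}.
N_0 = 4
N_1 = 4 + 4 = 8
N_2 = 4 + 8 = 12
Terms of depth exactly 2: N_2 − N_1 = 12 − 8 = 4.

4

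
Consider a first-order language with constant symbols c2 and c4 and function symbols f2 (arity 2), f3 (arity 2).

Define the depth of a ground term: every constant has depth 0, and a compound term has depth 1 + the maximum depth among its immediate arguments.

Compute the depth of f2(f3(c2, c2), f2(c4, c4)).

depth(f3(c2, c2)) = 1 + max(0, 0) = 1
depth(f2(c4, c4)) = 1 + max(0, 0) = 1
depth(f2(f3(c2, c2), f2(c4, c4))) = 1 + max(1, 1) = 2

2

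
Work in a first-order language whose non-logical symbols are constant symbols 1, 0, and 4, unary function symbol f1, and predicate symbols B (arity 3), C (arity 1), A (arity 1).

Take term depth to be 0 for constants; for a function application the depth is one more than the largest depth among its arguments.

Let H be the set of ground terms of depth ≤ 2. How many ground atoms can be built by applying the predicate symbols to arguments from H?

747

First count ground terms of depth ≤ 2.
Write N_k for the number of ground terms of depth ≤ k. A term of depth ≤ k is either a constant or a function symbol applied to arguments of depth ≤ k−1, so N_k = 3 + N_{k-1}.
N_0 = 3
N_1 = 3 + 3 = 6
N_2 = 3 + 6 = 9
So |H| = 9.
For each predicate symbol, the number of ground atoms is |H| raised to its arity; summing:
  B: 9^3 = 729;  C: 9;  A: 9
Total ground atoms: 729 + 9 + 9 = 747.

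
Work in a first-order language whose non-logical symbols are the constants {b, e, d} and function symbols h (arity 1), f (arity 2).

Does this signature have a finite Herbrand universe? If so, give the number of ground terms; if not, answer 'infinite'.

infinite

The signature has at least one function symbol (h, arity 1) and at least one constant (b).
Iterating h gives infinitely many distinct ground terms: b, h(b), h(h(b)), ...
So the Herbrand universe is infinite.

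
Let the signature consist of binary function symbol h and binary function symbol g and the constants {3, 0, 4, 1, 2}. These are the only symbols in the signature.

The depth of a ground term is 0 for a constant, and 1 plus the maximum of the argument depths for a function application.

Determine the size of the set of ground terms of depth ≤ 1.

55

Write N_k for the number of ground terms of depth ≤ k. A term of depth ≤ k is either a constant or a function symbol applied to arguments of depth ≤ k−1, so N_k = 5 + N_{k-1}^2 + N_{k-1}^2.
N_0 = 5
N_1 = 5 + 5^2 + 5^2 = 55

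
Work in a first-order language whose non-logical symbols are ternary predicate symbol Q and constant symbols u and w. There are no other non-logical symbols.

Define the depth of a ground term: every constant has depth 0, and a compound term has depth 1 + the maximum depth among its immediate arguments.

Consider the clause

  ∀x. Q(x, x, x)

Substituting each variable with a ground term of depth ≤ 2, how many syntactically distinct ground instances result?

Ground terms of depth ≤ 2:
  With no function symbols every ground term is a constant, so there are exactly 2 ground terms at every depth bound.
  N_0 = 2
  N_1 = 2
  N_2 = 2
So there are 2 ground terms available for substitution.
The body mentions the single quantified variable x; since ground terms form a free algebra, no two substitutions collapse to the same formula.
Number of ground instances = 2.

2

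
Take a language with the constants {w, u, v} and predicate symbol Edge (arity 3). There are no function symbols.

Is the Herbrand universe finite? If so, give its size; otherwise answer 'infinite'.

There are no function symbols, so every ground term is one of the 3 constants.
The Herbrand universe is {w, u, v}, which is finite with 3 elements.

3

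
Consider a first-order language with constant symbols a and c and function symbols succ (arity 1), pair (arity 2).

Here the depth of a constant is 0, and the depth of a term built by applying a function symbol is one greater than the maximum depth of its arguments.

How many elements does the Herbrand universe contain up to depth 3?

If N_k denotes the number of depth-≤k ground terms, the 2 constants give N_0 = 2, and each function symbol of arity r contributes N_{k-1}^r new terms at level k: N_k = 2 + N_{k-1} + N_{k-1}^2.
N_0 = 2
N_1 = 2 + 2 + 2^2 = 8
N_2 = 2 + 8 + 8^2 = 74
N_3 = 2 + 74 + 74^2 = 5552

5552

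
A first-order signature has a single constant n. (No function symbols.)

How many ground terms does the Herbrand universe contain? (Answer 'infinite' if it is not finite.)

1

There are no function symbols, so the only ground term is the single constant.
The Herbrand universe is {n}, finite with 1 element.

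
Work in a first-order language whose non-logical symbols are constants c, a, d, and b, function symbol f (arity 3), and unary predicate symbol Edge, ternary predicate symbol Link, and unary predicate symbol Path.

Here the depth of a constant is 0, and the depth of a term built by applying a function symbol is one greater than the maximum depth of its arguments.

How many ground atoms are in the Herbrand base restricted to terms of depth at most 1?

First count ground terms of depth ≤ 1.
Write N_k for the number of ground terms of depth ≤ k. A term of depth ≤ k is either a constant or a function symbol applied to arguments of depth ≤ k−1, so N_k = 4 + N_{k-1}^3.
N_0 = 4
N_1 = 4 + 4^3 = 68
So |H| = 68.
A ground atom is a predicate applied to a tuple of terms from H, so the count is the sum over predicates of |H|^arity:
  Edge: 68;  Link: 68^3 = 314432;  Path: 68
Total ground atoms: 68 + 314432 + 68 = 314568.

314568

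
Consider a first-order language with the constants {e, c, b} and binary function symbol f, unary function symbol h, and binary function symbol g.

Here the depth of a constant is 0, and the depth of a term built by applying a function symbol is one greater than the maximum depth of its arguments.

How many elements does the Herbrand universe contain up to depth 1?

24

Count level by level. With function symbols f/2, h/1, g/2, the terms of depth ≤ k are the 3 constants together with each function applied to depth-≤(k−1) tuples, so N_k = 3 + N_{k-1}^2 + N_{k-1} + N_{k-1}^2.
N_0 = 3
N_1 = 3 + 3^2 + 3 + 3^2 = 24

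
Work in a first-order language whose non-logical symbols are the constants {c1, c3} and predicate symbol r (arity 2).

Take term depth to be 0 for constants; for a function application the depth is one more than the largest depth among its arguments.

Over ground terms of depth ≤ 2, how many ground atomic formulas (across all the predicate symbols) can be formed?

First count ground terms of depth ≤ 2.
With no function symbols every ground term is a constant, so there are exactly 2 ground terms at every depth bound.
N_0 = 2
N_1 = 2
N_2 = 2
So |H| = 2.
For each predicate symbol, the number of ground atoms is |H| raised to its arity; summing:
  r: 2^2 = 4
Total ground atoms: 4.

4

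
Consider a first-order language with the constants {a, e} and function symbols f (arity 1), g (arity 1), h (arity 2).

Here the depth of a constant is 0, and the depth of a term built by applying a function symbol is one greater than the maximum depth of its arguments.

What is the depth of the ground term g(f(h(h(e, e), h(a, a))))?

4

depth(h(e, e)) = 1 + max(0, 0) = 1
depth(h(a, a)) = 1 + max(0, 0) = 1
depth(h(h(e, e), h(a, a))) = 1 + max(1, 1) = 2
depth(f(h(h(e, e), h(a, a)))) = 1 + depth(h(h(e, e), h(a, a))) = 1 + 2 = 3
depth(g(f(h(h(e, e), h(a, a))))) = 1 + depth(f(h(h(e, e), h(a, a)))) = 1 + 3 = 4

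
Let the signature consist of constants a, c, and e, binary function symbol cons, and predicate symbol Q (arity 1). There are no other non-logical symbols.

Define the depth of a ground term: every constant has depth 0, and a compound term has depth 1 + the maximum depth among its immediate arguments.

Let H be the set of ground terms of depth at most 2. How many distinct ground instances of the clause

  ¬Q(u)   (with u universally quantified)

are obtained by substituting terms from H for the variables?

147

Ground terms of depth ≤ 2:
  Count level by level. With function symbols cons/2, the terms of depth ≤ k are the 3 constants together with each function applied to depth-≤(k−1) tuples, so N_k = 3 + N_{k-1}^2.
  N_0 = 3
  N_1 = 3 + 3^2 = 12
  N_2 = 3 + 12^2 = 147
So there are 147 ground terms available for substitution.
There is 1 variable to instantiate (u),  occurring in at least one literal, so different choices give different ground instances.
Number of ground instances = 147.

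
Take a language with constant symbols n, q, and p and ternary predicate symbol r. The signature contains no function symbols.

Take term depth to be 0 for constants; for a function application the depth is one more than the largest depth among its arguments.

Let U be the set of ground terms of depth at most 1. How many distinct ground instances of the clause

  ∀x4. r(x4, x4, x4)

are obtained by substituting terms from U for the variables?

Ground terms of depth ≤ 1:
  With no function symbols every ground term is a constant, so there are exactly 3 ground terms at every depth bound.
  N_0 = 3
  N_1 = 3
  Explicitly: n, q, p.
So there are 3 ground terms available for substitution.
There is 1 variable to instantiate (x4),  occurring in at least one literal, so different choices give different ground instances.
Number of ground instances = 3.

3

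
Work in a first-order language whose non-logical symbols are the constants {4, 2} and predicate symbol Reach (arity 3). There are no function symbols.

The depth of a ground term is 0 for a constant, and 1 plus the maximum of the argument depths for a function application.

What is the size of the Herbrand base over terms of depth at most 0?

8

First count ground terms of depth ≤ 0.
With no function symbols every ground term is a constant, so there are exactly 2 ground terms at every depth bound.
N_0 = 2
Explicitly: 4, 2.
So |H| = 2.
A ground atom is a predicate applied to a tuple of terms from H, so the count is the sum over predicates of |H|^arity:
  Reach: 2^3 = 8
Total ground atoms: 8.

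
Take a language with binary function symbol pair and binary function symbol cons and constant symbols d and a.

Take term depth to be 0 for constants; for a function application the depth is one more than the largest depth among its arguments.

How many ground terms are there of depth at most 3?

If N_k denotes the number of depth-≤k ground terms, the 2 constants give N_0 = 2, and each function symbol of arity r contributes N_{k-1}^r new terms at level k: N_k = 2 + N_{k-1}^2 + N_{k-1}^2.
N_0 = 2
N_1 = 2 + 2^2 + 2^2 = 10
N_2 = 2 + 10^2 + 10^2 = 202
N_3 = 2 + 202^2 + 202^2 = 81610

81610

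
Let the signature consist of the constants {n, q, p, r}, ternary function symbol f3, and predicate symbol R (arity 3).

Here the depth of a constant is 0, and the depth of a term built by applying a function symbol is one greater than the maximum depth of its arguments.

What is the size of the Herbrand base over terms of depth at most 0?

First count ground terms of depth ≤ 0.
If N_k denotes the number of depth-≤k ground terms, the 4 constants give N_0 = 4, and each function symbol of arity r contributes N_{k-1}^r new terms at level k: N_k = 4 + N_{k-1}^3.
N_0 = 4
Explicitly: n, q, p, r.
So |H| = 4.
Each predicate of arity r yields |H|^r ground atoms (one per choice of an r-tuple from H):
  R: 4^3 = 64
Total ground atoms: 64.

64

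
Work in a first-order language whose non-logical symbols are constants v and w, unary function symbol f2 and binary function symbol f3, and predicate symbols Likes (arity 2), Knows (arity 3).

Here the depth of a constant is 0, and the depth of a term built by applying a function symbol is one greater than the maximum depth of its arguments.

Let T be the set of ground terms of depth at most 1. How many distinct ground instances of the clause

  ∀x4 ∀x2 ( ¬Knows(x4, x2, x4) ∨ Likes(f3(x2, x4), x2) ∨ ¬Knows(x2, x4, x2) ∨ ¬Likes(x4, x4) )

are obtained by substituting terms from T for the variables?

64

Ground terms of depth ≤ 1:
  Write N_k for the number of ground terms of depth ≤ k. A term of depth ≤ k is either a constant or a function symbol applied to arguments of depth ≤ k−1, so N_k = 2 + N_{k-1} + N_{k-1}^2.
  N_0 = 2
  N_1 = 2 + 2 + 2^2 = 8
So there are 8 ground terms available for substitution.
Each of x4, x2 ranges independently over the available ground terms, and distinct assignments produce distinct instances.
Number of ground instances = 8^2 = 64.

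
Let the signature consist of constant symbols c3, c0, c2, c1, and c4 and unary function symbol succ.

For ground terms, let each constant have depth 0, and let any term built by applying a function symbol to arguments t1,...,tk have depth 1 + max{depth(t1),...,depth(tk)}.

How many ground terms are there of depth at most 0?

5

Let N_k count ground terms of depth at most k. Each non-constant term of depth ≤ k is some function symbol applied to depth-≤(k−1) arguments, giving N_k = 5 + N_{k-1}.
N_0 = 5
Explicitly: c3, c0, c2, c1, c4.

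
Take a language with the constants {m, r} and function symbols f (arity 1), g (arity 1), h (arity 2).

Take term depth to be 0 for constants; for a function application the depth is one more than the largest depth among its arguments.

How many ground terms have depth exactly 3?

15008

Let N_k count ground terms of depth at most k. Each non-constant term of depth ≤ k is some function symbol applied to depth-≤(k−1) arguments, giving N_k = 2 + N_{k-1} + N_{k-1} + N_{k-1}^2.
N_0 = 2
N_1 = 2 + 2 + 2 + 2^2 = 10
N_2 = 2 + 10 + 10 + 10^2 = 122
N_3 = 2 + 122 + 122 + 122^2 = 15130
Terms of depth exactly 3: N_3 − N_2 = 15130 − 122 = 15008.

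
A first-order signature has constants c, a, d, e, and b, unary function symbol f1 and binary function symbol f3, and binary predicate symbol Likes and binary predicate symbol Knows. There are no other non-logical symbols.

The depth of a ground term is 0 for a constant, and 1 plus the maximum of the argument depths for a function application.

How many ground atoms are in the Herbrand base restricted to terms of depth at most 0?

50

First count ground terms of depth ≤ 0.
Let N_k = |{terms of depth ≤ k}|. Then N_0 = 5 and N_k = 5 + N_{k-1} + N_{k-1}^2 for k ≥ 1 (one summand per function symbol, arity giving the exponent).
N_0 = 5
So |H| = 5.
A ground atom is a predicate applied to a tuple of terms from H, so the count is the sum over predicates of |H|^arity:
  Likes: 5^2 = 25;  Knows: 5^2 = 25
Total ground atoms: 25 + 25 = 50.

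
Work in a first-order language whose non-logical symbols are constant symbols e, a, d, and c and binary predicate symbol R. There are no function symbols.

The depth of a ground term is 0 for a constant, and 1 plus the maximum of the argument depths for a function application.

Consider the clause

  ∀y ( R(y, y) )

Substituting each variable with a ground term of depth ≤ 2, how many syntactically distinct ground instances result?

Ground terms of depth ≤ 2:
  With no function symbols every ground term is a constant, so there are exactly 4 ground terms at every depth bound.
  N_0 = 4
  N_1 = 4
  N_2 = 4
  Explicitly: e, a, d, c.
So there are 4 ground terms available for substitution.
The body mentions the single quantified variable y; since ground terms form a free algebra, no two substitutions collapse to the same formula.
Number of ground instances = 4.

4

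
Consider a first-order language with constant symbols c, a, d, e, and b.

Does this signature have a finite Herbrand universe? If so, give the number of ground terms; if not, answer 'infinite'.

5

There are no function symbols, so every ground term is one of the 5 constants.
The Herbrand universe is {c, a, d, e, b}, which is finite with 5 elements.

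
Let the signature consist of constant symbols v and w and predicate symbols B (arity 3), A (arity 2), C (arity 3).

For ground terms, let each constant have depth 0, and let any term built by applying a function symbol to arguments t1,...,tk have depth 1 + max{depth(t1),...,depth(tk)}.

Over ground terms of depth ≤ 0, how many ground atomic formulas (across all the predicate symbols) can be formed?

First count ground terms of depth ≤ 0.
With no function symbols every ground term is a constant, so there are exactly 2 ground terms at every depth bound.
N_0 = 2
So |H| = 2.
Each predicate of arity r yields |H|^r ground atoms (one per choice of an r-tuple from H):
  B: 2^3 = 8;  A: 2^2 = 4;  C: 2^3 = 8
Total ground atoms: 8 + 4 + 8 = 20.

20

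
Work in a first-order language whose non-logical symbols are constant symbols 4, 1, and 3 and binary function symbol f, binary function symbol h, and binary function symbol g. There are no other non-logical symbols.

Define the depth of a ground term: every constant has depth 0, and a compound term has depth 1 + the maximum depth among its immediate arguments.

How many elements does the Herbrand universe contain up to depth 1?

Let N_k count ground terms of depth at most k. Each non-constant term of depth ≤ k is some function symbol applied to depth-≤(k−1) arguments, giving N_k = 3 + N_{k-1}^2 + N_{k-1}^2 + N_{k-1}^2.
N_0 = 3
N_1 = 3 + 3^2 + 3^2 + 3^2 = 30

30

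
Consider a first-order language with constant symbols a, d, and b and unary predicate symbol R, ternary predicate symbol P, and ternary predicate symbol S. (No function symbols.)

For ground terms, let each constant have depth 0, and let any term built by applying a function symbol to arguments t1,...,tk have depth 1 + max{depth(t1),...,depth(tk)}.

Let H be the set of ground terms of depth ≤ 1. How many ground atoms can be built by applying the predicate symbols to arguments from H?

57

First count ground terms of depth ≤ 1.
With no function symbols every ground term is a constant, so there are exactly 3 ground terms at every depth bound.
N_0 = 3
N_1 = 3
Explicitly: a, d, b.
So |H| = 3.
A ground atom is a predicate applied to a tuple of terms from H, so the count is the sum over predicates of |H|^arity:
  R: 3;  P: 3^3 = 27;  S: 3^3 = 27
Total ground atoms: 3 + 27 + 27 = 57.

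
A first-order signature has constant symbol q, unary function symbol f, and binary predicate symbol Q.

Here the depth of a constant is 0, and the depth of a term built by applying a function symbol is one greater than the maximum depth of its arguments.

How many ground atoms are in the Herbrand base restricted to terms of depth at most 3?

16

First count ground terms of depth ≤ 3.
If N_k denotes the number of depth-≤k ground terms, the 1 constant gives N_0 = 1, and each function symbol of arity r contributes N_{k-1}^r new terms at level k: N_k = 1 + N_{k-1}.
N_0 = 1
N_1 = 1 + 1 = 2
N_2 = 1 + 2 = 3
N_3 = 1 + 3 = 4
So |H| = 4.
Each predicate of arity r yields |H|^r ground atoms (one per choice of an r-tuple from H):
  Q: 4^2 = 16
Total ground atoms: 16.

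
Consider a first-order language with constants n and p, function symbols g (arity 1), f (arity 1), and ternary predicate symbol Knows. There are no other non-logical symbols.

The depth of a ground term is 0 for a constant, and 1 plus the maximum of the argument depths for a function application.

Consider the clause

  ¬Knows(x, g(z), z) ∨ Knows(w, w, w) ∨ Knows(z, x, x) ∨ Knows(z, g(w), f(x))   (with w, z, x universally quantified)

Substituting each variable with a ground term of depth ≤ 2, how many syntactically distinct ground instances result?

2744

Ground terms of depth ≤ 2:
  Count level by level. With function symbols g/1, f/1, the terms of depth ≤ k are the 2 constants together with each function applied to depth-≤(k−1) tuples, so N_k = 2 + N_{k-1} + N_{k-1}.
  N_0 = 2
  N_1 = 2 + 2 + 2 = 6
  N_2 = 2 + 6 + 6 = 14
So there are 14 ground terms available for substitution.
The body mentions every one of the 3 quantified variables; since ground terms form a free algebra, no two substitutions collapse to the same formula.
Number of ground instances = 14^3 = 2744.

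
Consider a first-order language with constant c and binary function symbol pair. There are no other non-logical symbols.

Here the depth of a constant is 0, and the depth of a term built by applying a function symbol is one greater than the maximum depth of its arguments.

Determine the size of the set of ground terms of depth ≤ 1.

2

Write N_k for the number of ground terms of depth ≤ k. A term of depth ≤ k is either a constant or a function symbol applied to arguments of depth ≤ k−1, so N_k = 1 + N_{k-1}^2.
N_0 = 1
N_1 = 1 + 1^2 = 2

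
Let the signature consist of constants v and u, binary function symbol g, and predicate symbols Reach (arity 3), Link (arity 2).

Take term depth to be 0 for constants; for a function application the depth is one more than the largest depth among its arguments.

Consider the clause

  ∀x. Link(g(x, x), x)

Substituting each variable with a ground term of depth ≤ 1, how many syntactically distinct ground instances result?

Ground terms of depth ≤ 1:
  If N_k denotes the number of depth-≤k ground terms, the 2 constants give N_0 = 2, and each function symbol of arity r contributes N_{k-1}^r new terms at level k: N_k = 2 + N_{k-1}^2.
  N_0 = 2
  N_1 = 2 + 2^2 = 6
  Explicitly: v, u, g(v, v), g(v, u), g(u, v), g(u, u).
So there are 6 ground terms available for substitution.
The variable x ranges independently over the available ground terms, and distinct assignments produce distinct instances.
Number of ground instances = 6.

6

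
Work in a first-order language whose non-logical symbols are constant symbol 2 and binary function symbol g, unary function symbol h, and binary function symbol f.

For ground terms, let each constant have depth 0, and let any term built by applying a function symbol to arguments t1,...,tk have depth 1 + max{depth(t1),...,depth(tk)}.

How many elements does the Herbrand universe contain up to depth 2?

Write N_k for the number of ground terms of depth ≤ k. A term of depth ≤ k is either a constant or a function symbol applied to arguments of depth ≤ k−1, so N_k = 1 + N_{k-1}^2 + N_{k-1} + N_{k-1}^2.
N_0 = 1
N_1 = 1 + 1^2 + 1 + 1^2 = 4
N_2 = 1 + 4^2 + 4 + 4^2 = 37

37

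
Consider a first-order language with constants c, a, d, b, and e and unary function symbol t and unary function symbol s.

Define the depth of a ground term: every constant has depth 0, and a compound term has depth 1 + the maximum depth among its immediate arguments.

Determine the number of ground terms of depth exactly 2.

Write N_k for the number of ground terms of depth ≤ k. A term of depth ≤ k is either a constant or a function symbol applied to arguments of depth ≤ k−1, so N_k = 5 + N_{k-1} + N_{k-1}.
N_0 = 5
N_1 = 5 + 5 + 5 = 15
N_2 = 5 + 15 + 15 = 35
Terms of depth exactly 2: N_2 − N_1 = 35 − 15 = 20.

20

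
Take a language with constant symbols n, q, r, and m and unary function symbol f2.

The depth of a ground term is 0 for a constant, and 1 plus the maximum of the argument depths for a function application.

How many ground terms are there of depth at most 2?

Let N_k = |{terms of depth ≤ k}|. Then N_0 = 4 and N_k = 4 + N_{k-1} for k ≥ 1 (one summand per function symbol, arity giving the exponent).
N_0 = 4
N_1 = 4 + 4 = 8
N_2 = 4 + 8 = 12
Explicitly: n, q, r, m, f2(n), f2(q), f2(r), f2(m), f2(f2(n)), f2(f2(q)), f2(f2(r)), f2(f2(m)).

12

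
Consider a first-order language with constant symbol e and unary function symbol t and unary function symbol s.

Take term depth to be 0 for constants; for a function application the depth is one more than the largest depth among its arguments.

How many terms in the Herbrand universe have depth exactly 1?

2

Let N_k = |{terms of depth ≤ k}|. Then N_0 = 1 and N_k = 1 + N_{k-1} + N_{k-1} for k ≥ 1 (one summand per function symbol, arity giving the exponent).
N_0 = 1
N_1 = 1 + 1 + 1 = 3
Terms of depth exactly 1: N_1 − N_0 = 3 − 1 = 2.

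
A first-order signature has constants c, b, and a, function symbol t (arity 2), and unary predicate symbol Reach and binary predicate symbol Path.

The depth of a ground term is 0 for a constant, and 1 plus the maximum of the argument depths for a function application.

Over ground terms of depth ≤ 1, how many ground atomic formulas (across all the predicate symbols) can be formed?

156

First count ground terms of depth ≤ 1.
Let N_k = |{terms of depth ≤ k}|. Then N_0 = 3 and N_k = 3 + N_{k-1}^2 for k ≥ 1 (one summand per function symbol, arity giving the exponent).
N_0 = 3
N_1 = 3 + 3^2 = 12
So |H| = 12.
Each predicate of arity r yields |H|^r ground atoms (one per choice of an r-tuple from H):
  Reach: 12;  Path: 12^2 = 144
Total ground atoms: 12 + 144 = 156.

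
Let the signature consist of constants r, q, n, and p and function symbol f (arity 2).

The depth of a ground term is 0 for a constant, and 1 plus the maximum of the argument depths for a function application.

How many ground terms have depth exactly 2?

Write N_k for the number of ground terms of depth ≤ k. A term of depth ≤ k is either a constant or a function symbol applied to arguments of depth ≤ k−1, so N_k = 4 + N_{k-1}^2.
N_0 = 4
N_1 = 4 + 4^2 = 20
N_2 = 4 + 20^2 = 404
Terms of depth exactly 2: N_2 − N_1 = 404 − 20 = 384.

384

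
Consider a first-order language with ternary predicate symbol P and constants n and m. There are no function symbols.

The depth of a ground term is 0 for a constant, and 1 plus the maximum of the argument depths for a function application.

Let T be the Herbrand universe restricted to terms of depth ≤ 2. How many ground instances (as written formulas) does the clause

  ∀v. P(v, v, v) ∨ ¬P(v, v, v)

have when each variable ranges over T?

2

Ground terms of depth ≤ 2:
  With no function symbols every ground term is a constant, so there are exactly 2 ground terms at every depth bound.
  N_0 = 2
  N_1 = 2
  N_2 = 2
  Explicitly: n, m.
So there are 2 ground terms available for substitution.
The clause has 1 distinct variable (v), which appears in the body. In the free term algebra distinct substitutions yield syntactically distinct ground instances.
Number of ground instances = 2.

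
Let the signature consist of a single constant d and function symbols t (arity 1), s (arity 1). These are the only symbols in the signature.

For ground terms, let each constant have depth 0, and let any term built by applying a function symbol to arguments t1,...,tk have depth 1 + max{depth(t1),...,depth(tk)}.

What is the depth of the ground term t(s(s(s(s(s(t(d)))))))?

depth(t(d)) = 1 + depth(d) = 1 + 0 = 1
depth(s(t(d))) = 1 + depth(t(d)) = 1 + 1 = 2
depth(s(s(t(d)))) = 1 + depth(s(t(d))) = 1 + 2 = 3
depth(s(s(s(t(d))))) = 1 + depth(s(s(t(d)))) = 1 + 3 = 4
depth(s(s(s(s(t(d)))))) = 1 + depth(s(s(s(t(d))))) = 1 + 4 = 5
depth(s(s(s(s(s(t(d))))))) = 1 + depth(s(s(s(s(t(d)))))) = 1 + 5 = 6
depth(t(s(s(s(s(s(t(d)))))))) = 1 + depth(s(s(s(s(s(t(d))))))) = 1 + 6 = 7

7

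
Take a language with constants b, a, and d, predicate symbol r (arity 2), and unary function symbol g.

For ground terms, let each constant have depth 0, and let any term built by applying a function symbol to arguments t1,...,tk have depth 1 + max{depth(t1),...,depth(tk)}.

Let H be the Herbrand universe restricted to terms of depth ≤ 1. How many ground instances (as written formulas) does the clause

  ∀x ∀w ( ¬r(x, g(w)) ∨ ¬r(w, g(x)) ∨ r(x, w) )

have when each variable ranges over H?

Ground terms of depth ≤ 1:
  If N_k denotes the number of depth-≤k ground terms, the 3 constants give N_0 = 3, and each function symbol of arity r contributes N_{k-1}^r new terms at level k: N_k = 3 + N_{k-1}.
  N_0 = 3
  N_1 = 3 + 3 = 6
  Explicitly: b, a, d, g(b), g(a), g(d).
So there are 6 ground terms available for substitution.
The body mentions every one of the 2 quantified variables; since ground terms form a free algebra, no two substitutions collapse to the same formula.
Number of ground instances = 6^2 = 36.

36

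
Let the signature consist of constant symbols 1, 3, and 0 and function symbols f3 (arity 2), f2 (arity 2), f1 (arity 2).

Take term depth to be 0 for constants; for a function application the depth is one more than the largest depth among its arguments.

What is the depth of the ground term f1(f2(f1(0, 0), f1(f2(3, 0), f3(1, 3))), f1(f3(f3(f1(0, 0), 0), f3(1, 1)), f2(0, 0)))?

depth(f1(0, 0)) = 1 + max(0, 0) = 1
depth(f2(3, 0)) = 1 + max(0, 0) = 1
depth(f3(1, 3)) = 1 + max(0, 0) = 1
depth(f1(f2(3, 0), f3(1, 3))) = 1 + max(1, 1) = 2
depth(f2(f1(0, 0), f1(f2(3, 0), f3(1, 3)))) = 1 + max(1, 2) = 3
depth(f3(f1(0, 0), 0)) = 1 + max(1, 0) = 2
depth(f3(1, 1)) = 1 + max(0, 0) = 1
depth(f3(f3(f1(0, 0), 0), f3(1, 1))) = 1 + max(2, 1) = 3
depth(f2(0, 0)) = 1 + max(0, 0) = 1
depth(f1(f3(f3(f1(0, 0), 0), f3(1, 1)), f2(0, 0))) = 1 + max(3, 1) = 4
depth(f1(f2(f1(0, 0), f1(f2(3, 0), f3(1, 3))), f1(f3(f3(f1(0, 0), 0), f3(1, 1)), f2(0, 0)))) = 1 + max(3, 4) = 5

5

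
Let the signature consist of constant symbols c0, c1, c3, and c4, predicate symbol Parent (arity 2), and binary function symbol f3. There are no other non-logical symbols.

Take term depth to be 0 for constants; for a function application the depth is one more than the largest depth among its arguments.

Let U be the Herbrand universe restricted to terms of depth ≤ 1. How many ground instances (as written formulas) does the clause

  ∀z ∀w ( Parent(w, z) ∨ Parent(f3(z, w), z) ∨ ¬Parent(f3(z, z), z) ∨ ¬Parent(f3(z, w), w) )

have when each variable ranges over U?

Ground terms of depth ≤ 1:
  If N_k denotes the number of depth-≤k ground terms, the 4 constants give N_0 = 4, and each function symbol of arity r contributes N_{k-1}^r new terms at level k: N_k = 4 + N_{k-1}^2.
  N_0 = 4
  N_1 = 4 + 4^2 = 20
So there are 20 ground terms available for substitution.
The body mentions every one of the 2 quantified variables; since ground terms form a free algebra, no two substitutions collapse to the same formula.
Number of ground instances = 20^2 = 400.

400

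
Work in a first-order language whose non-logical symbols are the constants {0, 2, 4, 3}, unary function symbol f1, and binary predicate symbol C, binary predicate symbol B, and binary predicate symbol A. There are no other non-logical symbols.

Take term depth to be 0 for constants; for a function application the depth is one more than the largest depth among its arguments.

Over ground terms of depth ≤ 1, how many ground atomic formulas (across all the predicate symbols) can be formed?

192

First count ground terms of depth ≤ 1.
Let N_k = |{terms of depth ≤ k}|. Then N_0 = 4 and N_k = 4 + N_{k-1} for k ≥ 1 (one summand per function symbol, arity giving the exponent).
N_0 = 4
N_1 = 4 + 4 = 8
Explicitly: 0, 2, 4, 3, f1(0), f1(2), f1(4), f1(3).
So |H| = 8.
Each predicate of arity r yields |H|^r ground atoms (one per choice of an r-tuple from H):
  C: 8^2 = 64;  B: 8^2 = 64;  A: 8^2 = 64
Total ground atoms: 64 + 64 + 64 = 192.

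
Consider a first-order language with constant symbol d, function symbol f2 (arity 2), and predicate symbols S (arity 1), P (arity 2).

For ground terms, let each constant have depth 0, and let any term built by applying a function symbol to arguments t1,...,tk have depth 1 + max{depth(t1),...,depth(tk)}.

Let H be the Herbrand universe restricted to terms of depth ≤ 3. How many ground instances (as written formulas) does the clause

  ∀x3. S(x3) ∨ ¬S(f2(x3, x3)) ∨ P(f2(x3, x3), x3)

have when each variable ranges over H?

26

Ground terms of depth ≤ 3:
  Let N_k = |{terms of depth ≤ k}|. Then N_0 = 1 and N_k = 1 + N_{k-1}^2 for k ≥ 1 (one summand per function symbol, arity giving the exponent).
  N_0 = 1
  N_1 = 1 + 1^2 = 2
  N_2 = 1 + 2^2 = 5
  N_3 = 1 + 5^2 = 26
So there are 26 ground terms available for substitution.
There is 1 variable to instantiate (x3),  occurring in at least one literal, so different choices give different ground instances.
Number of ground instances = 26.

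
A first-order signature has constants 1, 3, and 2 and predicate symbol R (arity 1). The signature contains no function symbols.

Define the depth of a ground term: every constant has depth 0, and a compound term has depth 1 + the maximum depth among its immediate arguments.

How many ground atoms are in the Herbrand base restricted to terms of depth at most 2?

First count ground terms of depth ≤ 2.
With no function symbols every ground term is a constant, so there are exactly 3 ground terms at every depth bound.
N_0 = 3
N_1 = 3
N_2 = 3
So |H| = 3.
For each predicate symbol, the number of ground atoms is |H| raised to its arity; summing:
  R: 3
Total ground atoms: 3.

3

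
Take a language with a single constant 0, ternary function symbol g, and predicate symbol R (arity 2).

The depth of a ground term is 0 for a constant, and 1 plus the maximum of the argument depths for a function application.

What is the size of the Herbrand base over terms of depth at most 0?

1

First count ground terms of depth ≤ 0.
Count level by level. With function symbols g/3, the terms of depth ≤ k are the 1 constant together with each function applied to depth-≤(k−1) tuples, so N_k = 1 + N_{k-1}^3.
N_0 = 1
So |H| = 1.
For each predicate symbol, the number of ground atoms is |H| raised to its arity; summing:
  R: 1^2 = 1
Total ground atoms: 1.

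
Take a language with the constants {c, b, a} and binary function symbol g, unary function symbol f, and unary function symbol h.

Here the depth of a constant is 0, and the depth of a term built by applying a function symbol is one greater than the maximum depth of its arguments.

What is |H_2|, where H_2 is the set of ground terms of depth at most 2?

Write N_k for the number of ground terms of depth ≤ k. A term of depth ≤ k is either a constant or a function symbol applied to arguments of depth ≤ k−1, so N_k = 3 + N_{k-1}^2 + N_{k-1} + N_{k-1}.
N_0 = 3
N_1 = 3 + 3^2 + 3 + 3 = 18
N_2 = 3 + 18^2 + 18 + 18 = 363

363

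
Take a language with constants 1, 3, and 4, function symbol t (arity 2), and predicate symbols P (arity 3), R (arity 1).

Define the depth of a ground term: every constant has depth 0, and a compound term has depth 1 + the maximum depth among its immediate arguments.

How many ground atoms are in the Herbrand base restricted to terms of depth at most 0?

First count ground terms of depth ≤ 0.
Let N_k count ground terms of depth at most k. Each non-constant term of depth ≤ k is some function symbol applied to depth-≤(k−1) arguments, giving N_k = 3 + N_{k-1}^2.
N_0 = 3
So |H| = 3.
A ground atom is a predicate applied to a tuple of terms from H, so the count is the sum over predicates of |H|^arity:
  P: 3^3 = 27;  R: 3
Total ground atoms: 27 + 3 = 30.

30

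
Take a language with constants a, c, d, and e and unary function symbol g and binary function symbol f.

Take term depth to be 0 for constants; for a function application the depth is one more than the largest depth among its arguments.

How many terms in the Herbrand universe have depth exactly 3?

Write N_k for the number of ground terms of depth ≤ k. A term of depth ≤ k is either a constant or a function symbol applied to arguments of depth ≤ k−1, so N_k = 4 + N_{k-1} + N_{k-1}^2.
N_0 = 4
N_1 = 4 + 4 + 4^2 = 24
N_2 = 4 + 24 + 24^2 = 604
N_3 = 4 + 604 + 604^2 = 365424
Terms of depth exactly 3: N_3 − N_2 = 365424 − 604 = 364820.

364820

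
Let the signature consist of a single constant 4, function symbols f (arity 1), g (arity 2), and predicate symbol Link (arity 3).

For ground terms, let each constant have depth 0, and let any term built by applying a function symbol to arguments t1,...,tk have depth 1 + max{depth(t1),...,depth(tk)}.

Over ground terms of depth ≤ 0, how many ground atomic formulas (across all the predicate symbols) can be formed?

First count ground terms of depth ≤ 0.
Let N_k = |{terms of depth ≤ k}|. Then N_0 = 1 and N_k = 1 + N_{k-1} + N_{k-1}^2 for k ≥ 1 (one summand per function symbol, arity giving the exponent).
N_0 = 1
Explicitly: 4.
So |H| = 1.
Ground atoms are formed by filling each argument slot of a predicate with a term from H, so an r-ary predicate gives |H|^r atoms:
  Link: 1^3 = 1
Total ground atoms: 1.

1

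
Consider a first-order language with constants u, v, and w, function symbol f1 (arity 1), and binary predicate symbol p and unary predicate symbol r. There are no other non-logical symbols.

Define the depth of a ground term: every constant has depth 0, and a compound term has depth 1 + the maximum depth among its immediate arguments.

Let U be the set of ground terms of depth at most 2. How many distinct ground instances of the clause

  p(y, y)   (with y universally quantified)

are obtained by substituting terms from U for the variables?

9

Ground terms of depth ≤ 2:
  Write N_k for the number of ground terms of depth ≤ k. A term of depth ≤ k is either a constant or a function symbol applied to arguments of depth ≤ k−1, so N_k = 3 + N_{k-1}.
  N_0 = 3
  N_1 = 3 + 3 = 6
  N_2 = 3 + 6 = 9
So there are 9 ground terms available for substitution.
The clause has 1 distinct variable (y), which appears in the body. In the free term algebra distinct substitutions yield syntactically distinct ground instances.
Number of ground instances = 9.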